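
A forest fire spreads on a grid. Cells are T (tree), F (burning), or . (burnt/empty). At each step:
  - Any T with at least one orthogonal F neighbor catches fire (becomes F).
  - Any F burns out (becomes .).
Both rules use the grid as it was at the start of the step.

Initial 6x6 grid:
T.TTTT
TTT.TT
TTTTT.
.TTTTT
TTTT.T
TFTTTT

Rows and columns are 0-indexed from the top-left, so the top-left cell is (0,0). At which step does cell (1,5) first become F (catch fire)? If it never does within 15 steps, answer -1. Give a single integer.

Step 1: cell (1,5)='T' (+3 fires, +1 burnt)
Step 2: cell (1,5)='T' (+4 fires, +3 burnt)
Step 3: cell (1,5)='T' (+4 fires, +4 burnt)
Step 4: cell (1,5)='T' (+5 fires, +4 burnt)
Step 5: cell (1,5)='T' (+5 fires, +5 burnt)
Step 6: cell (1,5)='T' (+4 fires, +5 burnt)
Step 7: cell (1,5)='T' (+2 fires, +4 burnt)
Step 8: cell (1,5)='F' (+2 fires, +2 burnt)
  -> target ignites at step 8
Step 9: cell (1,5)='.' (+1 fires, +2 burnt)
Step 10: cell (1,5)='.' (+0 fires, +1 burnt)
  fire out at step 10

8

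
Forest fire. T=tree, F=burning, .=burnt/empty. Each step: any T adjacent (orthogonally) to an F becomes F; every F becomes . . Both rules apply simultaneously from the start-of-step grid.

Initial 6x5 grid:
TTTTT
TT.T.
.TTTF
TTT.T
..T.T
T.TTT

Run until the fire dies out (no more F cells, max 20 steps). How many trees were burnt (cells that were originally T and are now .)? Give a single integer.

Step 1: +2 fires, +1 burnt (F count now 2)
Step 2: +3 fires, +2 burnt (F count now 3)
Step 3: +4 fires, +3 burnt (F count now 4)
Step 4: +6 fires, +4 burnt (F count now 6)
Step 5: +4 fires, +6 burnt (F count now 4)
Step 6: +1 fires, +4 burnt (F count now 1)
Step 7: +0 fires, +1 burnt (F count now 0)
Fire out after step 7
Initially T: 21, now '.': 29
Total burnt (originally-T cells now '.'): 20

Answer: 20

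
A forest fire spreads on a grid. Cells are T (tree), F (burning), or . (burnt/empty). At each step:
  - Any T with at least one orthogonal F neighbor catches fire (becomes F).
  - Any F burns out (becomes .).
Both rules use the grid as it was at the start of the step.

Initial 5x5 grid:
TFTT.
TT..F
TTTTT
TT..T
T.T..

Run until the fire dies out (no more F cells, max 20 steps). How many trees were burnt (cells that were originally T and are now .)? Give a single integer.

Step 1: +4 fires, +2 burnt (F count now 4)
Step 2: +5 fires, +4 burnt (F count now 5)
Step 3: +3 fires, +5 burnt (F count now 3)
Step 4: +1 fires, +3 burnt (F count now 1)
Step 5: +1 fires, +1 burnt (F count now 1)
Step 6: +0 fires, +1 burnt (F count now 0)
Fire out after step 6
Initially T: 15, now '.': 24
Total burnt (originally-T cells now '.'): 14

Answer: 14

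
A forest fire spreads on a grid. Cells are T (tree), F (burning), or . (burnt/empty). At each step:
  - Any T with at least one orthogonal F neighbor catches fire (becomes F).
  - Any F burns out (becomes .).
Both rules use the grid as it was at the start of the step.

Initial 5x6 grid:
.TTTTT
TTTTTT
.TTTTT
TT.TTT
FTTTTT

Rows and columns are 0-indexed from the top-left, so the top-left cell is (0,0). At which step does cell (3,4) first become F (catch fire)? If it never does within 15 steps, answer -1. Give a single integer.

Step 1: cell (3,4)='T' (+2 fires, +1 burnt)
Step 2: cell (3,4)='T' (+2 fires, +2 burnt)
Step 3: cell (3,4)='T' (+2 fires, +2 burnt)
Step 4: cell (3,4)='T' (+4 fires, +2 burnt)
Step 5: cell (3,4)='F' (+6 fires, +4 burnt)
  -> target ignites at step 5
Step 6: cell (3,4)='.' (+4 fires, +6 burnt)
Step 7: cell (3,4)='.' (+3 fires, +4 burnt)
Step 8: cell (3,4)='.' (+2 fires, +3 burnt)
Step 9: cell (3,4)='.' (+1 fires, +2 burnt)
Step 10: cell (3,4)='.' (+0 fires, +1 burnt)
  fire out at step 10

5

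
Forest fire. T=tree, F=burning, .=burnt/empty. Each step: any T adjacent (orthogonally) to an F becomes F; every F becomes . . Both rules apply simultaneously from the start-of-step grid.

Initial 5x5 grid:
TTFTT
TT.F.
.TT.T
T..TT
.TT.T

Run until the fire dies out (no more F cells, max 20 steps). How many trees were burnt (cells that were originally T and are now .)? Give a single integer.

Answer: 8

Derivation:
Step 1: +2 fires, +2 burnt (F count now 2)
Step 2: +3 fires, +2 burnt (F count now 3)
Step 3: +2 fires, +3 burnt (F count now 2)
Step 4: +1 fires, +2 burnt (F count now 1)
Step 5: +0 fires, +1 burnt (F count now 0)
Fire out after step 5
Initially T: 15, now '.': 18
Total burnt (originally-T cells now '.'): 8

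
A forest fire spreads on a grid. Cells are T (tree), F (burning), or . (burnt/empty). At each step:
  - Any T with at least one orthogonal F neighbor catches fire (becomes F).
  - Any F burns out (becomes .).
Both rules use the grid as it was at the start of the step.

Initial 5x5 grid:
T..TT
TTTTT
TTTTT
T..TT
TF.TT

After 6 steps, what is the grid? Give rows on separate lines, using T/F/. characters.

Step 1: 1 trees catch fire, 1 burn out
  T..TT
  TTTTT
  TTTTT
  T..TT
  F..TT
Step 2: 1 trees catch fire, 1 burn out
  T..TT
  TTTTT
  TTTTT
  F..TT
  ...TT
Step 3: 1 trees catch fire, 1 burn out
  T..TT
  TTTTT
  FTTTT
  ...TT
  ...TT
Step 4: 2 trees catch fire, 1 burn out
  T..TT
  FTTTT
  .FTTT
  ...TT
  ...TT
Step 5: 3 trees catch fire, 2 burn out
  F..TT
  .FTTT
  ..FTT
  ...TT
  ...TT
Step 6: 2 trees catch fire, 3 burn out
  ...TT
  ..FTT
  ...FT
  ...TT
  ...TT

...TT
..FTT
...FT
...TT
...TT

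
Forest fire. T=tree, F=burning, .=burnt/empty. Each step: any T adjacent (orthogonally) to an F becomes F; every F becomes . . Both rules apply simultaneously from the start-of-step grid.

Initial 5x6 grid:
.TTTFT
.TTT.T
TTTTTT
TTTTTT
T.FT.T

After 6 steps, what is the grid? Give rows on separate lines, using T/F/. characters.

Step 1: 4 trees catch fire, 2 burn out
  .TTF.F
  .TTT.T
  TTTTTT
  TTFTTT
  T..F.T
Step 2: 6 trees catch fire, 4 burn out
  .TF...
  .TTF.F
  TTFTTT
  TF.FTT
  T....T
Step 3: 7 trees catch fire, 6 burn out
  .F....
  .TF...
  TF.FTF
  F...FT
  T....T
Step 4: 5 trees catch fire, 7 burn out
  ......
  .F....
  F...F.
  .....F
  F....T
Step 5: 1 trees catch fire, 5 burn out
  ......
  ......
  ......
  ......
  .....F
Step 6: 0 trees catch fire, 1 burn out
  ......
  ......
  ......
  ......
  ......

......
......
......
......
......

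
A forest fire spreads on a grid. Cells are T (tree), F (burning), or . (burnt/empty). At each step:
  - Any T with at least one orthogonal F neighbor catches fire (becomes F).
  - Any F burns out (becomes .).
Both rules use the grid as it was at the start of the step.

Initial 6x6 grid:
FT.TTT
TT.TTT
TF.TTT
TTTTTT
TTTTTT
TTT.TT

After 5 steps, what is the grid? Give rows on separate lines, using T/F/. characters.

Step 1: 5 trees catch fire, 2 burn out
  .F.TTT
  FF.TTT
  F..TTT
  TFTTTT
  TTTTTT
  TTT.TT
Step 2: 3 trees catch fire, 5 burn out
  ...TTT
  ...TTT
  ...TTT
  F.FTTT
  TFTTTT
  TTT.TT
Step 3: 4 trees catch fire, 3 burn out
  ...TTT
  ...TTT
  ...TTT
  ...FTT
  F.FTTT
  TFT.TT
Step 4: 5 trees catch fire, 4 burn out
  ...TTT
  ...TTT
  ...FTT
  ....FT
  ...FTT
  F.F.TT
Step 5: 4 trees catch fire, 5 burn out
  ...TTT
  ...FTT
  ....FT
  .....F
  ....FT
  ....TT

...TTT
...FTT
....FT
.....F
....FT
....TT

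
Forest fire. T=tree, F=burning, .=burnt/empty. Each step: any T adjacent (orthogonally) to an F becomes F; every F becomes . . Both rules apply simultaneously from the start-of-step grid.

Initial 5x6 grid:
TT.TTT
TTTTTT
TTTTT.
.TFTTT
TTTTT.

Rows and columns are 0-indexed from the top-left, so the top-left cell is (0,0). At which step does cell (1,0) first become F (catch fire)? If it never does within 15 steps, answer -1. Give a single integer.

Step 1: cell (1,0)='T' (+4 fires, +1 burnt)
Step 2: cell (1,0)='T' (+6 fires, +4 burnt)
Step 3: cell (1,0)='T' (+7 fires, +6 burnt)
Step 4: cell (1,0)='F' (+4 fires, +7 burnt)
  -> target ignites at step 4
Step 5: cell (1,0)='.' (+3 fires, +4 burnt)
Step 6: cell (1,0)='.' (+1 fires, +3 burnt)
Step 7: cell (1,0)='.' (+0 fires, +1 burnt)
  fire out at step 7

4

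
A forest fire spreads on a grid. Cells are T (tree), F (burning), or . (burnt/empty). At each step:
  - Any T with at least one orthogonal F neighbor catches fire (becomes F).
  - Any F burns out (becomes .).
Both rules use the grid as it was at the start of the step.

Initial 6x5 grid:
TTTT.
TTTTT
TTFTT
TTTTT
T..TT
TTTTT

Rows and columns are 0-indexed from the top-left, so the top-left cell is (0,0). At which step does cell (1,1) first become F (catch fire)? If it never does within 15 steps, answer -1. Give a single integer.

Step 1: cell (1,1)='T' (+4 fires, +1 burnt)
Step 2: cell (1,1)='F' (+7 fires, +4 burnt)
  -> target ignites at step 2
Step 3: cell (1,1)='.' (+7 fires, +7 burnt)
Step 4: cell (1,1)='.' (+4 fires, +7 burnt)
Step 5: cell (1,1)='.' (+3 fires, +4 burnt)
Step 6: cell (1,1)='.' (+1 fires, +3 burnt)
Step 7: cell (1,1)='.' (+0 fires, +1 burnt)
  fire out at step 7

2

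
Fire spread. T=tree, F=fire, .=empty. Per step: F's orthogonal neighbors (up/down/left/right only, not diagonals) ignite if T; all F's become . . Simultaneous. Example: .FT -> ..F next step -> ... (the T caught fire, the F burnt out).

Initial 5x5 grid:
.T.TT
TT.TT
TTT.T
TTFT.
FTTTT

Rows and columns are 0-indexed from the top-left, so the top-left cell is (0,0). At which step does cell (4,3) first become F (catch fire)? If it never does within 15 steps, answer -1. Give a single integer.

Step 1: cell (4,3)='T' (+6 fires, +2 burnt)
Step 2: cell (4,3)='F' (+3 fires, +6 burnt)
  -> target ignites at step 2
Step 3: cell (4,3)='.' (+3 fires, +3 burnt)
Step 4: cell (4,3)='.' (+1 fires, +3 burnt)
Step 5: cell (4,3)='.' (+0 fires, +1 burnt)
  fire out at step 5

2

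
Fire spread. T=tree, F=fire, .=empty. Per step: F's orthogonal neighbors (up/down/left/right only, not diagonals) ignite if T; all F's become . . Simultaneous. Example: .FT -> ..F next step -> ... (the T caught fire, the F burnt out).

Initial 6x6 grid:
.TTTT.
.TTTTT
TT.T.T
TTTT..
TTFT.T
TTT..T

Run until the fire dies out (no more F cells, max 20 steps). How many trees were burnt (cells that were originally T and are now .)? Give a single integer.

Step 1: +4 fires, +1 burnt (F count now 4)
Step 2: +4 fires, +4 burnt (F count now 4)
Step 3: +4 fires, +4 burnt (F count now 4)
Step 4: +3 fires, +4 burnt (F count now 3)
Step 5: +4 fires, +3 burnt (F count now 4)
Step 6: +3 fires, +4 burnt (F count now 3)
Step 7: +1 fires, +3 burnt (F count now 1)
Step 8: +0 fires, +1 burnt (F count now 0)
Fire out after step 8
Initially T: 25, now '.': 34
Total burnt (originally-T cells now '.'): 23

Answer: 23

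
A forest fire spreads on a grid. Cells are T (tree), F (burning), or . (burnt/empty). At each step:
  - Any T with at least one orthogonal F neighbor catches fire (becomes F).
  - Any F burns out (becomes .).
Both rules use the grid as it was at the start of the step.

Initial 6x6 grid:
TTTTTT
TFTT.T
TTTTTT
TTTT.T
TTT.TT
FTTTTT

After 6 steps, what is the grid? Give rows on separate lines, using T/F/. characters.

Step 1: 6 trees catch fire, 2 burn out
  TFTTTT
  F.FT.T
  TFTTTT
  TTTT.T
  FTT.TT
  .FTTTT
Step 2: 9 trees catch fire, 6 burn out
  F.FTTT
  ...F.T
  F.FTTT
  FFTT.T
  .FT.TT
  ..FTTT
Step 3: 5 trees catch fire, 9 burn out
  ...FTT
  .....T
  ...FTT
  ..FT.T
  ..F.TT
  ...FTT
Step 4: 4 trees catch fire, 5 burn out
  ....FT
  .....T
  ....FT
  ...F.T
  ....TT
  ....FT
Step 5: 4 trees catch fire, 4 burn out
  .....F
  .....T
  .....F
  .....T
  ....FT
  .....F
Step 6: 3 trees catch fire, 4 burn out
  ......
  .....F
  ......
  .....F
  .....F
  ......

......
.....F
......
.....F
.....F
......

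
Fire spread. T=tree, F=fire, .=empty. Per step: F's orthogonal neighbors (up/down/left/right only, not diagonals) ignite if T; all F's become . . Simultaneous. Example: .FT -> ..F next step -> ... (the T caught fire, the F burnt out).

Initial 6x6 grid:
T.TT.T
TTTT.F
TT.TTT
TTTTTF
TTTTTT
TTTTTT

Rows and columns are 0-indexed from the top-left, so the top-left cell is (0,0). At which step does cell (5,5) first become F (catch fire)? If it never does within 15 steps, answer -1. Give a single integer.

Step 1: cell (5,5)='T' (+4 fires, +2 burnt)
Step 2: cell (5,5)='F' (+4 fires, +4 burnt)
  -> target ignites at step 2
Step 3: cell (5,5)='.' (+4 fires, +4 burnt)
Step 4: cell (5,5)='.' (+4 fires, +4 burnt)
Step 5: cell (5,5)='.' (+6 fires, +4 burnt)
Step 6: cell (5,5)='.' (+5 fires, +6 burnt)
Step 7: cell (5,5)='.' (+2 fires, +5 burnt)
Step 8: cell (5,5)='.' (+1 fires, +2 burnt)
Step 9: cell (5,5)='.' (+0 fires, +1 burnt)
  fire out at step 9

2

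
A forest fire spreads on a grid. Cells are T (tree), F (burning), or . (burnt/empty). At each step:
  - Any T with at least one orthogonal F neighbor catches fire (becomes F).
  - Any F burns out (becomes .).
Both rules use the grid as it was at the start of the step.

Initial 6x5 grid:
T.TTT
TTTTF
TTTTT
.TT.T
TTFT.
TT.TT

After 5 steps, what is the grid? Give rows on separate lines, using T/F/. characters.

Step 1: 6 trees catch fire, 2 burn out
  T.TTF
  TTTF.
  TTTTF
  .TF.T
  TF.F.
  TT.TT
Step 2: 9 trees catch fire, 6 burn out
  T.TF.
  TTF..
  TTFF.
  .F..F
  F....
  TF.FT
Step 3: 5 trees catch fire, 9 burn out
  T.F..
  TF...
  TF...
  .....
  .....
  F...F
Step 4: 2 trees catch fire, 5 burn out
  T....
  F....
  F....
  .....
  .....
  .....
Step 5: 1 trees catch fire, 2 burn out
  F....
  .....
  .....
  .....
  .....
  .....

F....
.....
.....
.....
.....
.....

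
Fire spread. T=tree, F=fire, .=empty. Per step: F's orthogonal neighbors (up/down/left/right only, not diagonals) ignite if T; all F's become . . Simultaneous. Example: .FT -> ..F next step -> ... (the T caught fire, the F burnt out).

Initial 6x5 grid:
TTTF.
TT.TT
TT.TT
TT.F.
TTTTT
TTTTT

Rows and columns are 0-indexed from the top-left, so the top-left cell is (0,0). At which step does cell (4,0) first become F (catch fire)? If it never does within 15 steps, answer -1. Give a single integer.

Step 1: cell (4,0)='T' (+4 fires, +2 burnt)
Step 2: cell (4,0)='T' (+6 fires, +4 burnt)
Step 3: cell (4,0)='T' (+5 fires, +6 burnt)
Step 4: cell (4,0)='F' (+5 fires, +5 burnt)
  -> target ignites at step 4
Step 5: cell (4,0)='.' (+3 fires, +5 burnt)
Step 6: cell (4,0)='.' (+0 fires, +3 burnt)
  fire out at step 6

4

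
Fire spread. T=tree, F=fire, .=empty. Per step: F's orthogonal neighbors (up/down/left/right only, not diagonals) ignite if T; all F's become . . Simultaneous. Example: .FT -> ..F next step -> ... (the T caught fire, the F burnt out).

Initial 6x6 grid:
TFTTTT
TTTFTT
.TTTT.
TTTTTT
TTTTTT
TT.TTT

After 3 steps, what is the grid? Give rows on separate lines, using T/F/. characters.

Step 1: 7 trees catch fire, 2 burn out
  F.FFTT
  TFF.FT
  .TTFT.
  TTTTTT
  TTTTTT
  TT.TTT
Step 2: 7 trees catch fire, 7 burn out
  ....FT
  F....F
  .FF.F.
  TTTFTT
  TTTTTT
  TT.TTT
Step 3: 5 trees catch fire, 7 burn out
  .....F
  ......
  ......
  TFF.FT
  TTTFTT
  TT.TTT

.....F
......
......
TFF.FT
TTTFTT
TT.TTT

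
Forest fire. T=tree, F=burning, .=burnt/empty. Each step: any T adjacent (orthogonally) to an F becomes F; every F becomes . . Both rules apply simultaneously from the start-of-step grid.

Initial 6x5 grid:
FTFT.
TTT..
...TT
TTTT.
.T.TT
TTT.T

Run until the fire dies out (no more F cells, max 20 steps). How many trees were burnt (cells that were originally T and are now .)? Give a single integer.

Step 1: +4 fires, +2 burnt (F count now 4)
Step 2: +1 fires, +4 burnt (F count now 1)
Step 3: +0 fires, +1 burnt (F count now 0)
Fire out after step 3
Initially T: 18, now '.': 17
Total burnt (originally-T cells now '.'): 5

Answer: 5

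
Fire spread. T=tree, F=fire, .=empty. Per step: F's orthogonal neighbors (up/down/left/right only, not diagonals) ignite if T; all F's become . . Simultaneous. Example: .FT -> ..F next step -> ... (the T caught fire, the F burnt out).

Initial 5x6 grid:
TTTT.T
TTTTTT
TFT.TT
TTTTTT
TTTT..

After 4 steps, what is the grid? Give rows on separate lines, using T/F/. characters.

Step 1: 4 trees catch fire, 1 burn out
  TTTT.T
  TFTTTT
  F.F.TT
  TFTTTT
  TTTT..
Step 2: 6 trees catch fire, 4 burn out
  TFTT.T
  F.FTTT
  ....TT
  F.FTTT
  TFTT..
Step 3: 6 trees catch fire, 6 burn out
  F.FT.T
  ...FTT
  ....TT
  ...FTT
  F.FT..
Step 4: 4 trees catch fire, 6 burn out
  ...F.T
  ....FT
  ....TT
  ....FT
  ...F..

...F.T
....FT
....TT
....FT
...F..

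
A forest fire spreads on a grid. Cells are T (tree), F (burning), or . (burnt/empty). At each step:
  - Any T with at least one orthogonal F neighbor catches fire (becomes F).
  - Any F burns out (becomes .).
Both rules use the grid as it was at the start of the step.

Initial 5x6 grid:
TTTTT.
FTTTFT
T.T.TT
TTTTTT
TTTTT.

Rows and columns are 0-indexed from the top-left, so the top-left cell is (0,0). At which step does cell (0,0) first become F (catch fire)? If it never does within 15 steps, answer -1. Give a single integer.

Step 1: cell (0,0)='F' (+7 fires, +2 burnt)
  -> target ignites at step 1
Step 2: cell (0,0)='.' (+6 fires, +7 burnt)
Step 3: cell (0,0)='.' (+7 fires, +6 burnt)
Step 4: cell (0,0)='.' (+3 fires, +7 burnt)
Step 5: cell (0,0)='.' (+1 fires, +3 burnt)
Step 6: cell (0,0)='.' (+0 fires, +1 burnt)
  fire out at step 6

1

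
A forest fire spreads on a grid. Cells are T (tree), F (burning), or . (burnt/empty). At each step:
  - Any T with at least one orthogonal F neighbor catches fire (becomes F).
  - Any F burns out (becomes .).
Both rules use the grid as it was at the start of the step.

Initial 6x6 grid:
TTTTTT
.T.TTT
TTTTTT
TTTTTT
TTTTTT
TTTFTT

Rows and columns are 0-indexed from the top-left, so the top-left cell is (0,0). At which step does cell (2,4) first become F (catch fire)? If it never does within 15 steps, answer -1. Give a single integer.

Step 1: cell (2,4)='T' (+3 fires, +1 burnt)
Step 2: cell (2,4)='T' (+5 fires, +3 burnt)
Step 3: cell (2,4)='T' (+6 fires, +5 burnt)
Step 4: cell (2,4)='F' (+6 fires, +6 burnt)
  -> target ignites at step 4
Step 5: cell (2,4)='.' (+5 fires, +6 burnt)
Step 6: cell (2,4)='.' (+5 fires, +5 burnt)
Step 7: cell (2,4)='.' (+2 fires, +5 burnt)
Step 8: cell (2,4)='.' (+1 fires, +2 burnt)
Step 9: cell (2,4)='.' (+0 fires, +1 burnt)
  fire out at step 9

4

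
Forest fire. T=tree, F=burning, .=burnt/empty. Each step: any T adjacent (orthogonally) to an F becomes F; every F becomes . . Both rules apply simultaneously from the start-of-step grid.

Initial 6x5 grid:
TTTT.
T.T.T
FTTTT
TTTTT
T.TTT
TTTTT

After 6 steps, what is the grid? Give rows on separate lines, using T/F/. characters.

Step 1: 3 trees catch fire, 1 burn out
  TTTT.
  F.T.T
  .FTTT
  FTTTT
  T.TTT
  TTTTT
Step 2: 4 trees catch fire, 3 burn out
  FTTT.
  ..T.T
  ..FTT
  .FTTT
  F.TTT
  TTTTT
Step 3: 5 trees catch fire, 4 burn out
  .FTT.
  ..F.T
  ...FT
  ..FTT
  ..TTT
  FTTTT
Step 4: 5 trees catch fire, 5 burn out
  ..FT.
  ....T
  ....F
  ...FT
  ..FTT
  .FTTT
Step 5: 5 trees catch fire, 5 burn out
  ...F.
  ....F
  .....
  ....F
  ...FT
  ..FTT
Step 6: 2 trees catch fire, 5 burn out
  .....
  .....
  .....
  .....
  ....F
  ...FT

.....
.....
.....
.....
....F
...FT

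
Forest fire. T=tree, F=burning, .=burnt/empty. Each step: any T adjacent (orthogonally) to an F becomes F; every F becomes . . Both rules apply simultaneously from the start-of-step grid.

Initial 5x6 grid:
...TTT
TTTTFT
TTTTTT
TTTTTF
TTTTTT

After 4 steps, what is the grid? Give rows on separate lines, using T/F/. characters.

Step 1: 7 trees catch fire, 2 burn out
  ...TFT
  TTTF.F
  TTTTFF
  TTTTF.
  TTTTTF
Step 2: 6 trees catch fire, 7 burn out
  ...F.F
  TTF...
  TTTF..
  TTTF..
  TTTTF.
Step 3: 4 trees catch fire, 6 burn out
  ......
  TF....
  TTF...
  TTF...
  TTTF..
Step 4: 4 trees catch fire, 4 burn out
  ......
  F.....
  TF....
  TF....
  TTF...

......
F.....
TF....
TF....
TTF...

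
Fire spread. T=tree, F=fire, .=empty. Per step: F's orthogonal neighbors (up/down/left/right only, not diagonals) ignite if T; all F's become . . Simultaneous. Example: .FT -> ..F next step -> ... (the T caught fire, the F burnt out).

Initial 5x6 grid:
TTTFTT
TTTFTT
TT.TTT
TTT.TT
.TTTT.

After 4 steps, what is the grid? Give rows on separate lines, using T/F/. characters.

Step 1: 5 trees catch fire, 2 burn out
  TTF.FT
  TTF.FT
  TT.FTT
  TTT.TT
  .TTTT.
Step 2: 5 trees catch fire, 5 burn out
  TF...F
  TF...F
  TT..FT
  TTT.TT
  .TTTT.
Step 3: 5 trees catch fire, 5 burn out
  F.....
  F.....
  TF...F
  TTT.FT
  .TTTT.
Step 4: 4 trees catch fire, 5 burn out
  ......
  ......
  F.....
  TFT..F
  .TTTF.

......
......
F.....
TFT..F
.TTTF.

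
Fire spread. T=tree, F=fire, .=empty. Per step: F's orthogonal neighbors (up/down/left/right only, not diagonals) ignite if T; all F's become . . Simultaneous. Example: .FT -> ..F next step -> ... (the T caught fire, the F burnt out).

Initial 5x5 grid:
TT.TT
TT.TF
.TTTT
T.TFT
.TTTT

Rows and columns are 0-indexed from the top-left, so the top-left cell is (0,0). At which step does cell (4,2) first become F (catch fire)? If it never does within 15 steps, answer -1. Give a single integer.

Step 1: cell (4,2)='T' (+7 fires, +2 burnt)
Step 2: cell (4,2)='F' (+4 fires, +7 burnt)
  -> target ignites at step 2
Step 3: cell (4,2)='.' (+2 fires, +4 burnt)
Step 4: cell (4,2)='.' (+1 fires, +2 burnt)
Step 5: cell (4,2)='.' (+2 fires, +1 burnt)
Step 6: cell (4,2)='.' (+1 fires, +2 burnt)
Step 7: cell (4,2)='.' (+0 fires, +1 burnt)
  fire out at step 7

2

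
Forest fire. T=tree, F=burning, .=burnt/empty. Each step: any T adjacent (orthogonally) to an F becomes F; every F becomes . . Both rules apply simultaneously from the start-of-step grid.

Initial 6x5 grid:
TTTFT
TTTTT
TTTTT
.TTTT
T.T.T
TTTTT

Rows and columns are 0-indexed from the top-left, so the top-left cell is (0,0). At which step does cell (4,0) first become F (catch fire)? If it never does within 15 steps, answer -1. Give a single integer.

Step 1: cell (4,0)='T' (+3 fires, +1 burnt)
Step 2: cell (4,0)='T' (+4 fires, +3 burnt)
Step 3: cell (4,0)='T' (+5 fires, +4 burnt)
Step 4: cell (4,0)='T' (+4 fires, +5 burnt)
Step 5: cell (4,0)='T' (+4 fires, +4 burnt)
Step 6: cell (4,0)='T' (+2 fires, +4 burnt)
Step 7: cell (4,0)='T' (+2 fires, +2 burnt)
Step 8: cell (4,0)='T' (+1 fires, +2 burnt)
Step 9: cell (4,0)='F' (+1 fires, +1 burnt)
  -> target ignites at step 9
Step 10: cell (4,0)='.' (+0 fires, +1 burnt)
  fire out at step 10

9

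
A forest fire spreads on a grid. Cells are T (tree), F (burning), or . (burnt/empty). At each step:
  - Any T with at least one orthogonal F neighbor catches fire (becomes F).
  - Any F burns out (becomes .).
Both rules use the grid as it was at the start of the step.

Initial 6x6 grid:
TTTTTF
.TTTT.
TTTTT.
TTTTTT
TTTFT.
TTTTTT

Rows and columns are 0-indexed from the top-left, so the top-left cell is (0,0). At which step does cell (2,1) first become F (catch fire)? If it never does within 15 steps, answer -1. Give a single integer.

Step 1: cell (2,1)='T' (+5 fires, +2 burnt)
Step 2: cell (2,1)='T' (+8 fires, +5 burnt)
Step 3: cell (2,1)='T' (+9 fires, +8 burnt)
Step 4: cell (2,1)='F' (+5 fires, +9 burnt)
  -> target ignites at step 4
Step 5: cell (2,1)='.' (+3 fires, +5 burnt)
Step 6: cell (2,1)='.' (+0 fires, +3 burnt)
  fire out at step 6

4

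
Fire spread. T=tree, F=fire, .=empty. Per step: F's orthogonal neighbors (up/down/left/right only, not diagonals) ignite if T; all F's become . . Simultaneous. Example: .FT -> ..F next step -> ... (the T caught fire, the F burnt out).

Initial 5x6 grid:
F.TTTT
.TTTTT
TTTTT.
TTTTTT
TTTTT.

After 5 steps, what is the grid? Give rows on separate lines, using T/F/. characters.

Step 1: 0 trees catch fire, 1 burn out
  ..TTTT
  .TTTTT
  TTTTT.
  TTTTTT
  TTTTT.
Step 2: 0 trees catch fire, 0 burn out
  ..TTTT
  .TTTTT
  TTTTT.
  TTTTTT
  TTTTT.
Step 3: 0 trees catch fire, 0 burn out
  ..TTTT
  .TTTTT
  TTTTT.
  TTTTTT
  TTTTT.
Step 4: 0 trees catch fire, 0 burn out
  ..TTTT
  .TTTTT
  TTTTT.
  TTTTTT
  TTTTT.
Step 5: 0 trees catch fire, 0 burn out
  ..TTTT
  .TTTTT
  TTTTT.
  TTTTTT
  TTTTT.

..TTTT
.TTTTT
TTTTT.
TTTTTT
TTTTT.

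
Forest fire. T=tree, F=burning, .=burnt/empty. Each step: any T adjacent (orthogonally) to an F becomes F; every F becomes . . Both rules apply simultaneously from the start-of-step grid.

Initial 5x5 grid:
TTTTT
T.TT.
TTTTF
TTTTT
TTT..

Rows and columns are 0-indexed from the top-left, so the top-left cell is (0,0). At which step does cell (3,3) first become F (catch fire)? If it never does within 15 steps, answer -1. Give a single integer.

Step 1: cell (3,3)='T' (+2 fires, +1 burnt)
Step 2: cell (3,3)='F' (+3 fires, +2 burnt)
  -> target ignites at step 2
Step 3: cell (3,3)='.' (+4 fires, +3 burnt)
Step 4: cell (3,3)='.' (+5 fires, +4 burnt)
Step 5: cell (3,3)='.' (+4 fires, +5 burnt)
Step 6: cell (3,3)='.' (+2 fires, +4 burnt)
Step 7: cell (3,3)='.' (+0 fires, +2 burnt)
  fire out at step 7

2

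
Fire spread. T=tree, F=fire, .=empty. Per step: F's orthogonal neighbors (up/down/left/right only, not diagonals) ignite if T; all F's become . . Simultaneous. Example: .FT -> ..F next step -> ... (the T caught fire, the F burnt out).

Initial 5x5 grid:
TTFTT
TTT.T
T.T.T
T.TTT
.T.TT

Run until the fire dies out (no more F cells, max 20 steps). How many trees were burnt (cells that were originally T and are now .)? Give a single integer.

Step 1: +3 fires, +1 burnt (F count now 3)
Step 2: +4 fires, +3 burnt (F count now 4)
Step 3: +3 fires, +4 burnt (F count now 3)
Step 4: +3 fires, +3 burnt (F count now 3)
Step 5: +3 fires, +3 burnt (F count now 3)
Step 6: +1 fires, +3 burnt (F count now 1)
Step 7: +0 fires, +1 burnt (F count now 0)
Fire out after step 7
Initially T: 18, now '.': 24
Total burnt (originally-T cells now '.'): 17

Answer: 17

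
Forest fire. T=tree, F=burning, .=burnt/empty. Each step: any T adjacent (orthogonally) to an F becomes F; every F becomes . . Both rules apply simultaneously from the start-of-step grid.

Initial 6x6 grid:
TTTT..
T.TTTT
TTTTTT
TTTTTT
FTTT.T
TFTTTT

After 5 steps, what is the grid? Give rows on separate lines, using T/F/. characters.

Step 1: 4 trees catch fire, 2 burn out
  TTTT..
  T.TTTT
  TTTTTT
  FTTTTT
  .FTT.T
  F.FTTT
Step 2: 4 trees catch fire, 4 burn out
  TTTT..
  T.TTTT
  FTTTTT
  .FTTTT
  ..FT.T
  ...FTT
Step 3: 5 trees catch fire, 4 burn out
  TTTT..
  F.TTTT
  .FTTTT
  ..FTTT
  ...F.T
  ....FT
Step 4: 4 trees catch fire, 5 burn out
  FTTT..
  ..TTTT
  ..FTTT
  ...FTT
  .....T
  .....F
Step 5: 5 trees catch fire, 4 burn out
  .FTT..
  ..FTTT
  ...FTT
  ....FT
  .....F
  ......

.FTT..
..FTTT
...FTT
....FT
.....F
......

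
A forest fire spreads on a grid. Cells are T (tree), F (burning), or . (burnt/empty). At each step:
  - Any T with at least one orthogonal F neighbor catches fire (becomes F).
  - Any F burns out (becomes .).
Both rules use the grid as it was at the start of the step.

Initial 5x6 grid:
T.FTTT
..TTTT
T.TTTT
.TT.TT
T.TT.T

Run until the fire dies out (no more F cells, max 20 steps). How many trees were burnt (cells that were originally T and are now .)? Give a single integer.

Answer: 18

Derivation:
Step 1: +2 fires, +1 burnt (F count now 2)
Step 2: +3 fires, +2 burnt (F count now 3)
Step 3: +4 fires, +3 burnt (F count now 4)
Step 4: +4 fires, +4 burnt (F count now 4)
Step 5: +3 fires, +4 burnt (F count now 3)
Step 6: +1 fires, +3 burnt (F count now 1)
Step 7: +1 fires, +1 burnt (F count now 1)
Step 8: +0 fires, +1 burnt (F count now 0)
Fire out after step 8
Initially T: 21, now '.': 27
Total burnt (originally-T cells now '.'): 18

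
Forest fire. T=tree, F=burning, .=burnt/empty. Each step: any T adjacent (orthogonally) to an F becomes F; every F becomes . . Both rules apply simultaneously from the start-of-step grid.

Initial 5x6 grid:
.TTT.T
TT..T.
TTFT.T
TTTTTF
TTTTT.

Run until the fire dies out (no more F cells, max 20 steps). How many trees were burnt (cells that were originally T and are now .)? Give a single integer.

Answer: 19

Derivation:
Step 1: +5 fires, +2 burnt (F count now 5)
Step 2: +6 fires, +5 burnt (F count now 6)
Step 3: +5 fires, +6 burnt (F count now 5)
Step 4: +2 fires, +5 burnt (F count now 2)
Step 5: +1 fires, +2 burnt (F count now 1)
Step 6: +0 fires, +1 burnt (F count now 0)
Fire out after step 6
Initially T: 21, now '.': 28
Total burnt (originally-T cells now '.'): 19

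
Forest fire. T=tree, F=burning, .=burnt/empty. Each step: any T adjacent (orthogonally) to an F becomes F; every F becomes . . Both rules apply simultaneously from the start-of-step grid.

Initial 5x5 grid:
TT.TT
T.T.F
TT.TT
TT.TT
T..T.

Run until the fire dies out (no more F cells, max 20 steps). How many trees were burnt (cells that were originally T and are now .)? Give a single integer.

Step 1: +2 fires, +1 burnt (F count now 2)
Step 2: +3 fires, +2 burnt (F count now 3)
Step 3: +1 fires, +3 burnt (F count now 1)
Step 4: +1 fires, +1 burnt (F count now 1)
Step 5: +0 fires, +1 burnt (F count now 0)
Fire out after step 5
Initially T: 16, now '.': 16
Total burnt (originally-T cells now '.'): 7

Answer: 7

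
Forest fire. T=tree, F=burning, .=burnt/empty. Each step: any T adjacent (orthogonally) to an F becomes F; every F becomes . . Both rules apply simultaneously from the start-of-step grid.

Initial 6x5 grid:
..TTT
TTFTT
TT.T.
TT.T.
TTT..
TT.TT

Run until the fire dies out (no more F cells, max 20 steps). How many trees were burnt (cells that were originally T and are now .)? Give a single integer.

Answer: 18

Derivation:
Step 1: +3 fires, +1 burnt (F count now 3)
Step 2: +5 fires, +3 burnt (F count now 5)
Step 3: +4 fires, +5 burnt (F count now 4)
Step 4: +2 fires, +4 burnt (F count now 2)
Step 5: +3 fires, +2 burnt (F count now 3)
Step 6: +1 fires, +3 burnt (F count now 1)
Step 7: +0 fires, +1 burnt (F count now 0)
Fire out after step 7
Initially T: 20, now '.': 28
Total burnt (originally-T cells now '.'): 18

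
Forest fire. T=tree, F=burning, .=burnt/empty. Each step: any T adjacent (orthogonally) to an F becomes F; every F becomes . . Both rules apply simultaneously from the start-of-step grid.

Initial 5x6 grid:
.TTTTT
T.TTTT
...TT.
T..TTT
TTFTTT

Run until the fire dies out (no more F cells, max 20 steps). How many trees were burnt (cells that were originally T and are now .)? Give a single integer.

Step 1: +2 fires, +1 burnt (F count now 2)
Step 2: +3 fires, +2 burnt (F count now 3)
Step 3: +4 fires, +3 burnt (F count now 4)
Step 4: +3 fires, +4 burnt (F count now 3)
Step 5: +3 fires, +3 burnt (F count now 3)
Step 6: +3 fires, +3 burnt (F count now 3)
Step 7: +2 fires, +3 burnt (F count now 2)
Step 8: +0 fires, +2 burnt (F count now 0)
Fire out after step 8
Initially T: 21, now '.': 29
Total burnt (originally-T cells now '.'): 20

Answer: 20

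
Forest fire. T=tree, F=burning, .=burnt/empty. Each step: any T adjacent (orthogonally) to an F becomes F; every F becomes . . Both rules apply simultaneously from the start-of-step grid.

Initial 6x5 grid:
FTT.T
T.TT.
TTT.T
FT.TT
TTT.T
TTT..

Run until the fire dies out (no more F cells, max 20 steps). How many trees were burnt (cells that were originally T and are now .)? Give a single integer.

Answer: 15

Derivation:
Step 1: +5 fires, +2 burnt (F count now 5)
Step 2: +4 fires, +5 burnt (F count now 4)
Step 3: +4 fires, +4 burnt (F count now 4)
Step 4: +2 fires, +4 burnt (F count now 2)
Step 5: +0 fires, +2 burnt (F count now 0)
Fire out after step 5
Initially T: 20, now '.': 25
Total burnt (originally-T cells now '.'): 15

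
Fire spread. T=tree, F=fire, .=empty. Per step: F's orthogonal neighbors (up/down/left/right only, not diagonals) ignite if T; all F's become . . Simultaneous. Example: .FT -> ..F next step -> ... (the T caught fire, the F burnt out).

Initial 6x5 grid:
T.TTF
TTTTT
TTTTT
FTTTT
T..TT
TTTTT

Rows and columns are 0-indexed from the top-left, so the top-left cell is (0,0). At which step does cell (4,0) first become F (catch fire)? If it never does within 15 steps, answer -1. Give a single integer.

Step 1: cell (4,0)='F' (+5 fires, +2 burnt)
  -> target ignites at step 1
Step 2: cell (4,0)='.' (+7 fires, +5 burnt)
Step 3: cell (4,0)='.' (+8 fires, +7 burnt)
Step 4: cell (4,0)='.' (+3 fires, +8 burnt)
Step 5: cell (4,0)='.' (+2 fires, +3 burnt)
Step 6: cell (4,0)='.' (+0 fires, +2 burnt)
  fire out at step 6

1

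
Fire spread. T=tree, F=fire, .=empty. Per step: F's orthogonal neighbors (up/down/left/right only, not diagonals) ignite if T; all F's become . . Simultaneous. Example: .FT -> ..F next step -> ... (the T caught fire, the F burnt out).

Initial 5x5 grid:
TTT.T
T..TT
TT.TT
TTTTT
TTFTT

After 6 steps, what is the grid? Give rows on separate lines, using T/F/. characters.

Step 1: 3 trees catch fire, 1 burn out
  TTT.T
  T..TT
  TT.TT
  TTFTT
  TF.FT
Step 2: 4 trees catch fire, 3 burn out
  TTT.T
  T..TT
  TT.TT
  TF.FT
  F...F
Step 3: 4 trees catch fire, 4 burn out
  TTT.T
  T..TT
  TF.FT
  F...F
  .....
Step 4: 3 trees catch fire, 4 burn out
  TTT.T
  T..FT
  F...F
  .....
  .....
Step 5: 2 trees catch fire, 3 burn out
  TTT.T
  F...F
  .....
  .....
  .....
Step 6: 2 trees catch fire, 2 burn out
  FTT.F
  .....
  .....
  .....
  .....

FTT.F
.....
.....
.....
.....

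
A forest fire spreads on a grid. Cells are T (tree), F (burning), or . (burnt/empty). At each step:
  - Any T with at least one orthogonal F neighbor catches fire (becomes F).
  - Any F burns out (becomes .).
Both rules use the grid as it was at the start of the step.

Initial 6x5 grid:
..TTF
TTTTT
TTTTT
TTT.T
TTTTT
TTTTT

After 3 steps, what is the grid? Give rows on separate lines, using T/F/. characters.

Step 1: 2 trees catch fire, 1 burn out
  ..TF.
  TTTTF
  TTTTT
  TTT.T
  TTTTT
  TTTTT
Step 2: 3 trees catch fire, 2 burn out
  ..F..
  TTTF.
  TTTTF
  TTT.T
  TTTTT
  TTTTT
Step 3: 3 trees catch fire, 3 burn out
  .....
  TTF..
  TTTF.
  TTT.F
  TTTTT
  TTTTT

.....
TTF..
TTTF.
TTT.F
TTTTT
TTTTT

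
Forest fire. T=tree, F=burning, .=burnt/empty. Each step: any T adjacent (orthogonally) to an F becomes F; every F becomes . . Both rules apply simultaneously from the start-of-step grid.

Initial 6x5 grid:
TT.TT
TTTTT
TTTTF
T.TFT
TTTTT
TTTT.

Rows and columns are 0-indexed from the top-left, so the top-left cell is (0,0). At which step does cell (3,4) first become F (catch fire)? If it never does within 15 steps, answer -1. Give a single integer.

Step 1: cell (3,4)='F' (+5 fires, +2 burnt)
  -> target ignites at step 1
Step 2: cell (3,4)='.' (+6 fires, +5 burnt)
Step 3: cell (3,4)='.' (+5 fires, +6 burnt)
Step 4: cell (3,4)='.' (+4 fires, +5 burnt)
Step 5: cell (3,4)='.' (+4 fires, +4 burnt)
Step 6: cell (3,4)='.' (+1 fires, +4 burnt)
Step 7: cell (3,4)='.' (+0 fires, +1 burnt)
  fire out at step 7

1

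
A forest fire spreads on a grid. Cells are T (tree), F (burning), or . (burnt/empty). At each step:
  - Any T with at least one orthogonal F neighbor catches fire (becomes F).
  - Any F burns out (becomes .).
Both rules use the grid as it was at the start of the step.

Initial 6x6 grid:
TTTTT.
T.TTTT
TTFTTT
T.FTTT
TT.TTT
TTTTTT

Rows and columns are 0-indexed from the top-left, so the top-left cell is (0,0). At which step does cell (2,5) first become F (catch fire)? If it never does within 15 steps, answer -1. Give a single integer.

Step 1: cell (2,5)='T' (+4 fires, +2 burnt)
Step 2: cell (2,5)='T' (+6 fires, +4 burnt)
Step 3: cell (2,5)='F' (+9 fires, +6 burnt)
  -> target ignites at step 3
Step 4: cell (2,5)='.' (+7 fires, +9 burnt)
Step 5: cell (2,5)='.' (+4 fires, +7 burnt)
Step 6: cell (2,5)='.' (+0 fires, +4 burnt)
  fire out at step 6

3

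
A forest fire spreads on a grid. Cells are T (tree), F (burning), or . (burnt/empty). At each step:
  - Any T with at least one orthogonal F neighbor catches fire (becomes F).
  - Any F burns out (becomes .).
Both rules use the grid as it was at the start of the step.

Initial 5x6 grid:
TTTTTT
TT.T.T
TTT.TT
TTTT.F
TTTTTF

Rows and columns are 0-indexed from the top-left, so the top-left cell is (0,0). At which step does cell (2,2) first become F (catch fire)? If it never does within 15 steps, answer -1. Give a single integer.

Step 1: cell (2,2)='T' (+2 fires, +2 burnt)
Step 2: cell (2,2)='T' (+3 fires, +2 burnt)
Step 3: cell (2,2)='T' (+3 fires, +3 burnt)
Step 4: cell (2,2)='T' (+3 fires, +3 burnt)
Step 5: cell (2,2)='F' (+4 fires, +3 burnt)
  -> target ignites at step 5
Step 6: cell (2,2)='.' (+4 fires, +4 burnt)
Step 7: cell (2,2)='.' (+3 fires, +4 burnt)
Step 8: cell (2,2)='.' (+2 fires, +3 burnt)
Step 9: cell (2,2)='.' (+0 fires, +2 burnt)
  fire out at step 9

5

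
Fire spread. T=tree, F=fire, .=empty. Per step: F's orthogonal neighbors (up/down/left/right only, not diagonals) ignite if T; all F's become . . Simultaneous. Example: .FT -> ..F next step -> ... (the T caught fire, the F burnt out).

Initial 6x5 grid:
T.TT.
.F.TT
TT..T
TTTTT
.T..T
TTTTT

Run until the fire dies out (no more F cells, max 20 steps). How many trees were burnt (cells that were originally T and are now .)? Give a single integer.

Answer: 19

Derivation:
Step 1: +1 fires, +1 burnt (F count now 1)
Step 2: +2 fires, +1 burnt (F count now 2)
Step 3: +3 fires, +2 burnt (F count now 3)
Step 4: +2 fires, +3 burnt (F count now 2)
Step 5: +3 fires, +2 burnt (F count now 3)
Step 6: +3 fires, +3 burnt (F count now 3)
Step 7: +2 fires, +3 burnt (F count now 2)
Step 8: +1 fires, +2 burnt (F count now 1)
Step 9: +1 fires, +1 burnt (F count now 1)
Step 10: +1 fires, +1 burnt (F count now 1)
Step 11: +0 fires, +1 burnt (F count now 0)
Fire out after step 11
Initially T: 20, now '.': 29
Total burnt (originally-T cells now '.'): 19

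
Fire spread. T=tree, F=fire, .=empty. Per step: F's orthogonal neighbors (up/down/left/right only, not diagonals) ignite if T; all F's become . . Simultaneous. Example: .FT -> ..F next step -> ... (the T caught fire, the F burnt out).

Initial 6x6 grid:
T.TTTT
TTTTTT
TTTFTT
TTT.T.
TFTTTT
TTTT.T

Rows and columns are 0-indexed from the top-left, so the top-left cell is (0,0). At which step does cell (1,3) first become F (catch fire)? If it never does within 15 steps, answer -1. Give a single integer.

Step 1: cell (1,3)='F' (+7 fires, +2 burnt)
  -> target ignites at step 1
Step 2: cell (1,3)='.' (+11 fires, +7 burnt)
Step 3: cell (1,3)='.' (+7 fires, +11 burnt)
Step 4: cell (1,3)='.' (+3 fires, +7 burnt)
Step 5: cell (1,3)='.' (+2 fires, +3 burnt)
Step 6: cell (1,3)='.' (+0 fires, +2 burnt)
  fire out at step 6

1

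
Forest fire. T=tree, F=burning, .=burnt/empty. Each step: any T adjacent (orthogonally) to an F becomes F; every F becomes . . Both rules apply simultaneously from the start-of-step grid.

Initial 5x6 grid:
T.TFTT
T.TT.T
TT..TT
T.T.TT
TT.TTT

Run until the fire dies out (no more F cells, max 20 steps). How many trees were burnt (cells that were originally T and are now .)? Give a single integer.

Step 1: +3 fires, +1 burnt (F count now 3)
Step 2: +2 fires, +3 burnt (F count now 2)
Step 3: +1 fires, +2 burnt (F count now 1)
Step 4: +1 fires, +1 burnt (F count now 1)
Step 5: +2 fires, +1 burnt (F count now 2)
Step 6: +2 fires, +2 burnt (F count now 2)
Step 7: +1 fires, +2 burnt (F count now 1)
Step 8: +1 fires, +1 burnt (F count now 1)
Step 9: +0 fires, +1 burnt (F count now 0)
Fire out after step 9
Initially T: 21, now '.': 22
Total burnt (originally-T cells now '.'): 13

Answer: 13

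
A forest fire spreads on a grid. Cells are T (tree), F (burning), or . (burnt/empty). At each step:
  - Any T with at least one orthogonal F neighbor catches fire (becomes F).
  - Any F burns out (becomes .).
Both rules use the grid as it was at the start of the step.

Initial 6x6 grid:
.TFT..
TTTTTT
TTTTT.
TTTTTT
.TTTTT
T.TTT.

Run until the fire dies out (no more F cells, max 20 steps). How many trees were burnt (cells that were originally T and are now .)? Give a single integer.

Answer: 27

Derivation:
Step 1: +3 fires, +1 burnt (F count now 3)
Step 2: +3 fires, +3 burnt (F count now 3)
Step 3: +5 fires, +3 burnt (F count now 5)
Step 4: +6 fires, +5 burnt (F count now 6)
Step 5: +5 fires, +6 burnt (F count now 5)
Step 6: +3 fires, +5 burnt (F count now 3)
Step 7: +2 fires, +3 burnt (F count now 2)
Step 8: +0 fires, +2 burnt (F count now 0)
Fire out after step 8
Initially T: 28, now '.': 35
Total burnt (originally-T cells now '.'): 27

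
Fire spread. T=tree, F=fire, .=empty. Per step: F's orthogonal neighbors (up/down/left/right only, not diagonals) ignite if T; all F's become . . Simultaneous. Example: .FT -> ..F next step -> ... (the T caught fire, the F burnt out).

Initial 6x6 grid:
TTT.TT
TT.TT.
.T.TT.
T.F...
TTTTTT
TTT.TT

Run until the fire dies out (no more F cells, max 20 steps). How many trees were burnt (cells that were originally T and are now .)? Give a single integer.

Answer: 12

Derivation:
Step 1: +1 fires, +1 burnt (F count now 1)
Step 2: +3 fires, +1 burnt (F count now 3)
Step 3: +3 fires, +3 burnt (F count now 3)
Step 4: +4 fires, +3 burnt (F count now 4)
Step 5: +1 fires, +4 burnt (F count now 1)
Step 6: +0 fires, +1 burnt (F count now 0)
Fire out after step 6
Initially T: 24, now '.': 24
Total burnt (originally-T cells now '.'): 12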